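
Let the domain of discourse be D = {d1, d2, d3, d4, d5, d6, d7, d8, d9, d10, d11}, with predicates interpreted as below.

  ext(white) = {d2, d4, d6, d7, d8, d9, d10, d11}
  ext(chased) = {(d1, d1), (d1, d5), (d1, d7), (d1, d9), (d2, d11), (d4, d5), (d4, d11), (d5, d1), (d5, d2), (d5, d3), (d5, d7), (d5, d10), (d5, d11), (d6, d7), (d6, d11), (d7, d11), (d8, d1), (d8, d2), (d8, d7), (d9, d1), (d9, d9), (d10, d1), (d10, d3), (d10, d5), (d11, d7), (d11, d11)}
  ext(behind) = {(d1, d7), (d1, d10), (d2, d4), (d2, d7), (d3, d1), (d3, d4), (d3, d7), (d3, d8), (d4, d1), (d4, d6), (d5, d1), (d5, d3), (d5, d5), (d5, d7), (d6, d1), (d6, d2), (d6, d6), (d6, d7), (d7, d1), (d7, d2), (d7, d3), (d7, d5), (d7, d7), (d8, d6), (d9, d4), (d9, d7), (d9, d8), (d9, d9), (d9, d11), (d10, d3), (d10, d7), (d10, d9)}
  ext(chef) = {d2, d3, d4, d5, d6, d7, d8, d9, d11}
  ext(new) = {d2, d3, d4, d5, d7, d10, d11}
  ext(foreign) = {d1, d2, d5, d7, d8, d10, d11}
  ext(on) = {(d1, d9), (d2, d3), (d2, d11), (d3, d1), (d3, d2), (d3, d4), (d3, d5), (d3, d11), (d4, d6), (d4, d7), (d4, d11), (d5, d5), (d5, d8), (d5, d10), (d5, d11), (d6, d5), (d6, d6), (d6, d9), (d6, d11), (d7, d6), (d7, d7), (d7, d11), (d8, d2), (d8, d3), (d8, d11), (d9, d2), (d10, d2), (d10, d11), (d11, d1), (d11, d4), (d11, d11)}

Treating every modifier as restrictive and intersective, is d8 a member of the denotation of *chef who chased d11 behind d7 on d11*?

⟦who chased d11⟧ = {x : ⟨x, d11⟩ ∈ ⟦chased⟧} = {d2, d4, d5, d6, d7, d11}
⟦behind d7⟧ = {x : ⟨x, d7⟩ ∈ ⟦behind⟧} = {d1, d2, d3, d5, d6, d7, d9, d10}
⟦on d11⟧ = {x : ⟨x, d11⟩ ∈ ⟦on⟧} = {d2, d3, d4, d5, d6, d7, d8, d10, d11}
⟦chef⟧ = {d2, d3, d4, d5, d6, d7, d8, d9, d11}
… ∩ ⟦who chased d11⟧ = {d2, d3, d4, d5, d6, d7, d8, d9, d11} ∩ {d2, d4, d5, d6, d7, d11} = {d2, d4, d5, d6, d7, d11}
… ∩ ⟦behind d7⟧ = {d2, d4, d5, d6, d7, d11} ∩ {d1, d2, d3, d5, d6, d7, d9, d10} = {d2, d5, d6, d7}
… ∩ ⟦on d11⟧ = {d2, d5, d6, d7} ∩ {d2, d3, d4, d5, d6, d7, d8, d10, d11} = {d2, d5, d6, d7}
⟦chef who chased d11 behind d7 on d11⟧ = {d2, d5, d6, d7}; d8 ∉ this set.

no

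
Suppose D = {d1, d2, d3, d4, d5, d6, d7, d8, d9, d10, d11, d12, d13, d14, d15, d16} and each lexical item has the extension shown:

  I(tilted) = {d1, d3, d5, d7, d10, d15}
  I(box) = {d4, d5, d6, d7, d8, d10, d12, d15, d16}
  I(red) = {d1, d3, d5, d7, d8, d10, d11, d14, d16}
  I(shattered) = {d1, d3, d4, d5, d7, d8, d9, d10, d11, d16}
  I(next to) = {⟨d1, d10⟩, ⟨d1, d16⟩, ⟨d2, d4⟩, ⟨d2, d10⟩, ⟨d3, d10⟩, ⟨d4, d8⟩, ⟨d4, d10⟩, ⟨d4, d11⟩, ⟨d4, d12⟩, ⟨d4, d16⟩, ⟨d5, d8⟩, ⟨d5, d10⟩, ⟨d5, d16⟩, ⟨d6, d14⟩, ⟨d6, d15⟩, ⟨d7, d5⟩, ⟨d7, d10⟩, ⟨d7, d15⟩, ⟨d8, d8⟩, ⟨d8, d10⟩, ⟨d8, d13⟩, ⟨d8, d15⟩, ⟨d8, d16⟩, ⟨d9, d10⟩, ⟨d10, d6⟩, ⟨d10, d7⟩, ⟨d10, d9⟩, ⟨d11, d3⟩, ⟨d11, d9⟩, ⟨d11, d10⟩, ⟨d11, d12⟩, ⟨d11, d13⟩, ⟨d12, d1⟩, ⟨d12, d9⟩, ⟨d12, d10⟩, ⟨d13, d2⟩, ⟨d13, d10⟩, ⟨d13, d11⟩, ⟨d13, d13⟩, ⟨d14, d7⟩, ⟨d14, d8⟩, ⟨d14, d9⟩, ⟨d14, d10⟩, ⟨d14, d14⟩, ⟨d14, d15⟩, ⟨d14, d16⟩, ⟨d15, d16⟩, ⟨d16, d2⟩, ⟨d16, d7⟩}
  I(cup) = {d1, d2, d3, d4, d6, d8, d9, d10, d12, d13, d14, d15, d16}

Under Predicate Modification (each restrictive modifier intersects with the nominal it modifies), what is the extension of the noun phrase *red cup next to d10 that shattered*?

⟦next to d10⟧ = {x : ⟨x, d10⟩ ∈ ⟦next to⟧} = {d1, d2, d3, d4, d5, d7, d8, d9, d11, d12, d13, d14}
⟦that shattered⟧ = ⟦shattered⟧ = {d1, d3, d4, d5, d7, d8, d9, d10, d11, d16}
⟦cup⟧ = {d1, d2, d3, d4, d6, d8, d9, d10, d12, d13, d14, d15, d16}
… ∩ ⟦next to d10⟧ = {d1, d2, d3, d4, d6, d8, d9, d10, d12, d13, d14, d15, d16} ∩ {d1, d2, d3, d4, d5, d7, d8, d9, d11, d12, d13, d14} = {d1, d2, d3, d4, d8, d9, d12, d13, d14}
… ∩ ⟦that shattered⟧ = {d1, d2, d3, d4, d8, d9, d12, d13, d14} ∩ {d1, d3, d4, d5, d7, d8, d9, d10, d11, d16} = {d1, d3, d4, d8, d9}
… ∩ ⟦red⟧ = {d1, d3, d4, d8, d9} ∩ {d1, d3, d5, d7, d8, d10, d11, d14, d16} = {d1, d3, d8}
So ⟦red cup next to d10 that shattered⟧ = {d1, d3, d8}.

{d1, d3, d8}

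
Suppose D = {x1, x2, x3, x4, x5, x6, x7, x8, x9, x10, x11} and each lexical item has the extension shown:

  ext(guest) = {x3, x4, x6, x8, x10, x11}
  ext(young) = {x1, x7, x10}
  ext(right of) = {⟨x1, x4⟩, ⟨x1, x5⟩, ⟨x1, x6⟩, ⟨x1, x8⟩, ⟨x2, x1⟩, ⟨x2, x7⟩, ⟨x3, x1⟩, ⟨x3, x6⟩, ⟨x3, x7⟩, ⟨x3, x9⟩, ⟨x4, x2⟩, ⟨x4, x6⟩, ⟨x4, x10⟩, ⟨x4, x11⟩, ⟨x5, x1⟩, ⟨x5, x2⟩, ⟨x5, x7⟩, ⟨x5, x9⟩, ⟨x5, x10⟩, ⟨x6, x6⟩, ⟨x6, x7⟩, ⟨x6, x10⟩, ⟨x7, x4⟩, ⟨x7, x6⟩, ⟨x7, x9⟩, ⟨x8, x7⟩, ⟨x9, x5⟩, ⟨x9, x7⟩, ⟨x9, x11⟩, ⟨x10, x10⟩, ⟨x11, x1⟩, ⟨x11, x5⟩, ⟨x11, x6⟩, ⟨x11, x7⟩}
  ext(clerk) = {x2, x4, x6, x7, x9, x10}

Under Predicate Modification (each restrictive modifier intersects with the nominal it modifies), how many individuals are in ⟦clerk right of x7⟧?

3

⟦right of x7⟧ = {x : ⟨x, x7⟩ ∈ ⟦right of⟧} = {x2, x3, x5, x6, x8, x9, x11}
⟦clerk⟧ = {x2, x4, x6, x7, x9, x10}
… ∩ ⟦right of x7⟧ = {x2, x4, x6, x7, x9, x10} ∩ {x2, x3, x5, x6, x8, x9, x11} = {x2, x6, x9}
⟦clerk right of x7⟧ = {x2, x6, x9}, so the cardinality is 3.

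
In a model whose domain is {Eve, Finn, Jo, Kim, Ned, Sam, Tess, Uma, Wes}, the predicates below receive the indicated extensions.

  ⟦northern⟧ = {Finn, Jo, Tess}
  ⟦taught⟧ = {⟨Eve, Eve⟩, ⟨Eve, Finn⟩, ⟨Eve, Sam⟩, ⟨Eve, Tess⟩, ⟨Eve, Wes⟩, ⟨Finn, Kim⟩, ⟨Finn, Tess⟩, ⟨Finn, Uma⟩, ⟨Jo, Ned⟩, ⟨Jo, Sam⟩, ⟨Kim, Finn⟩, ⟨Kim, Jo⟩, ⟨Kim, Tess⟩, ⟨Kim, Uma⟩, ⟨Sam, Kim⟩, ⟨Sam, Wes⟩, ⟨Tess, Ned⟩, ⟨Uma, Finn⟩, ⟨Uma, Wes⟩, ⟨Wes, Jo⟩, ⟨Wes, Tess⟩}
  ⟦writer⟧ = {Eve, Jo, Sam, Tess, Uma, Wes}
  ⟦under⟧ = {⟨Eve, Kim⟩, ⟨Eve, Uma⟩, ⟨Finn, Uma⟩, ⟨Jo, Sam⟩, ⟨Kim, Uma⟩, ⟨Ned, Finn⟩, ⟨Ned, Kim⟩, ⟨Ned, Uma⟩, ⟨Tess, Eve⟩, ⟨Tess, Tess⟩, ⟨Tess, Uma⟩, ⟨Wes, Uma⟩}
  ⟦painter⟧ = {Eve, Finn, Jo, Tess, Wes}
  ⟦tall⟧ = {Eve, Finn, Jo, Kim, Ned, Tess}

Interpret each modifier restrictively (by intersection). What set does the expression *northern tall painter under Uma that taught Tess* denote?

⟦under Uma⟧ = {x : ⟨x, Uma⟩ ∈ ⟦under⟧} = {Eve, Finn, Kim, Ned, Tess, Wes}
⟦that taught Tess⟧ = {x : ⟨x, Tess⟩ ∈ ⟦taught⟧} = {Eve, Finn, Kim, Wes}
⟦painter⟧ = {Eve, Finn, Jo, Tess, Wes}
… ∩ ⟦under Uma⟧ = {Eve, Finn, Jo, Tess, Wes} ∩ {Eve, Finn, Kim, Ned, Tess, Wes} = {Eve, Finn, Tess, Wes}
… ∩ ⟦that taught Tess⟧ = {Eve, Finn, Tess, Wes} ∩ {Eve, Finn, Kim, Wes} = {Eve, Finn, Wes}
… ∩ ⟦northern⟧ = {Eve, Finn, Wes} ∩ {Finn, Jo, Tess} = {Finn}
… ∩ ⟦tall⟧ = {Finn} ∩ {Eve, Finn, Jo, Kim, Ned, Tess} = {Finn}
So ⟦northern tall painter under Uma that taught Tess⟧ = {Finn}.

{Finn}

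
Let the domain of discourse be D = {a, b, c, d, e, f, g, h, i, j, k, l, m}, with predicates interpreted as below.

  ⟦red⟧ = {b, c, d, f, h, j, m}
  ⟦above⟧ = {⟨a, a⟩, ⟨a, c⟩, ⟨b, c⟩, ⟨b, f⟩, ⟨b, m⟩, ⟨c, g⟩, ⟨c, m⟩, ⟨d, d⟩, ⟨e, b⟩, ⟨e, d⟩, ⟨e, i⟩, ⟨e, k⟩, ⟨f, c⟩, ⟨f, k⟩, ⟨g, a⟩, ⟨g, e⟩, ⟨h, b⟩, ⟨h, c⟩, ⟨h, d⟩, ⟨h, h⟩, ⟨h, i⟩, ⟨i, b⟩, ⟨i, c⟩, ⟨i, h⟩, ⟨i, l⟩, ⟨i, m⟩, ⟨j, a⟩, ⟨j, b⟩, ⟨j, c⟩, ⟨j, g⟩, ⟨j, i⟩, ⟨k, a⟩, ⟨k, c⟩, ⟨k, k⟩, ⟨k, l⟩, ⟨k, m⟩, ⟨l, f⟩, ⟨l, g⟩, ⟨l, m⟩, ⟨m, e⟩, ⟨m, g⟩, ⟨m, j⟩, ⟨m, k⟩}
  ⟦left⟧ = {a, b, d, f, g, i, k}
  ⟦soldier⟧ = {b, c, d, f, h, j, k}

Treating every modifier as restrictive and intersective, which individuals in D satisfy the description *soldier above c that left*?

⟦above c⟧ = {x : ⟨x, c⟩ ∈ ⟦above⟧} = {a, b, f, h, i, j, k}
⟦that left⟧ = ⟦left⟧ = {a, b, d, f, g, i, k}
⟦soldier⟧ = {b, c, d, f, h, j, k}
… ∩ ⟦above c⟧ = {b, c, d, f, h, j, k} ∩ {a, b, f, h, i, j, k} = {b, f, h, j, k}
… ∩ ⟦that left⟧ = {b, f, h, j, k} ∩ {a, b, d, f, g, i, k} = {b, f, k}
So ⟦soldier above c that left⟧ = {b, f, k}.

{b, f, k}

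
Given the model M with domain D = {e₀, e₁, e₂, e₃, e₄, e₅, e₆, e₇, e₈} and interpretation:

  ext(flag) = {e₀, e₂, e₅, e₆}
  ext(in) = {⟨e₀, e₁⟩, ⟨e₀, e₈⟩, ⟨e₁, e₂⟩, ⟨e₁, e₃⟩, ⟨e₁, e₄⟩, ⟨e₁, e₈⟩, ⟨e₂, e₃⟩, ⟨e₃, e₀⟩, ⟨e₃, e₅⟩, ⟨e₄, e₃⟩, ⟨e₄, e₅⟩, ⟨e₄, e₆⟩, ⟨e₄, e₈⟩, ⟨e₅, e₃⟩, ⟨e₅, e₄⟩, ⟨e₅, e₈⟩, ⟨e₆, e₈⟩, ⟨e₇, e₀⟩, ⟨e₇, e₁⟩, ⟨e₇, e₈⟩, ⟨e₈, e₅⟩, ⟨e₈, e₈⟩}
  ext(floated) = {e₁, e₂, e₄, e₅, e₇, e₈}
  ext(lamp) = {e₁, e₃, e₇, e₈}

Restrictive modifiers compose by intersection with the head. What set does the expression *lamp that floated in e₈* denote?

{e₁, e₇, e₈}

⟦that floated⟧ = ⟦floated⟧ = {e₁, e₂, e₄, e₅, e₇, e₈}
⟦in e₈⟧ = {x : ⟨x, e₈⟩ ∈ ⟦in⟧} = {e₀, e₁, e₄, e₅, e₆, e₇, e₈}
⟦lamp⟧ = {e₁, e₃, e₇, e₈}
… ∩ ⟦that floated⟧ = {e₁, e₃, e₇, e₈} ∩ {e₁, e₂, e₄, e₅, e₇, e₈} = {e₁, e₇, e₈}
… ∩ ⟦in e₈⟧ = {e₁, e₇, e₈} ∩ {e₀, e₁, e₄, e₅, e₆, e₇, e₈} = {e₁, e₇, e₈}
So ⟦lamp that floated in e₈⟧ = {e₁, e₇, e₈}.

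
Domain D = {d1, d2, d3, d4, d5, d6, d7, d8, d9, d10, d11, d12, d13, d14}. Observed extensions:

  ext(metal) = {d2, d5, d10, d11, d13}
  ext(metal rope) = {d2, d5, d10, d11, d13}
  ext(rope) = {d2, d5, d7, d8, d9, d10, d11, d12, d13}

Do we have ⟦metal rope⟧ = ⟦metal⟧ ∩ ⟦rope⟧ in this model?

yes

⟦metal⟧ ∩ ⟦rope⟧ = {d2, d5, d10, d11, d13} ∩ {d2, d5, d7, d8, d9, d10, d11, d12, d13} = {d2, d5, d10, d11, d13}
Observed ⟦metal rope⟧ = {d2, d5, d10, d11, d13}.
These coincide, so the modifier is intersective here.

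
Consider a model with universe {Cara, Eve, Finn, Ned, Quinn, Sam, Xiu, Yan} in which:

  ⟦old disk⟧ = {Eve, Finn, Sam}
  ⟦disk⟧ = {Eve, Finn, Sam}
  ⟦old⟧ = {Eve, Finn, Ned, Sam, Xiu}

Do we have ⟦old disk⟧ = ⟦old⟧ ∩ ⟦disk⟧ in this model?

yes

⟦old⟧ ∩ ⟦disk⟧ = {Eve, Finn, Ned, Sam, Xiu} ∩ {Eve, Finn, Sam} = {Eve, Finn, Sam}
Observed ⟦old disk⟧ = {Eve, Finn, Sam}.
These coincide, so the modifier is intersective here.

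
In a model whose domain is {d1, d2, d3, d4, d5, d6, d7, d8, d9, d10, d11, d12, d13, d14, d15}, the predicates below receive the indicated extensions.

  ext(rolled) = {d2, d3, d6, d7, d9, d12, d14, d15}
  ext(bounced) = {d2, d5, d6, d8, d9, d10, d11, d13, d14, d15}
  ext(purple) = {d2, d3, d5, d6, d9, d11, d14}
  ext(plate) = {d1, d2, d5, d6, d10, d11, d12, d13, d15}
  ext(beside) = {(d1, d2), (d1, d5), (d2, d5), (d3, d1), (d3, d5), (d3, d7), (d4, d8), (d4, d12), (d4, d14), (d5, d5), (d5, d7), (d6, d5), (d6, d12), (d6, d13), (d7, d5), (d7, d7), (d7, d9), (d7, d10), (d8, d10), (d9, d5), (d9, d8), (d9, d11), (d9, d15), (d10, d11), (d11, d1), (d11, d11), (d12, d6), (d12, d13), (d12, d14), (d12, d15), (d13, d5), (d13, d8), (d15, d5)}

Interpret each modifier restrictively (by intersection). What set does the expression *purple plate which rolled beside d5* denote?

{d2, d6}

⟦which rolled⟧ = ⟦rolled⟧ = {d2, d3, d6, d7, d9, d12, d14, d15}
⟦beside d5⟧ = {x : ⟨x, d5⟩ ∈ ⟦beside⟧} = {d1, d2, d3, d5, d6, d7, d9, d13, d15}
⟦plate⟧ = {d1, d2, d5, d6, d10, d11, d12, d13, d15}
… ∩ ⟦which rolled⟧ = {d1, d2, d5, d6, d10, d11, d12, d13, d15} ∩ {d2, d3, d6, d7, d9, d12, d14, d15} = {d2, d6, d12, d15}
… ∩ ⟦beside d5⟧ = {d2, d6, d12, d15} ∩ {d1, d2, d3, d5, d6, d7, d9, d13, d15} = {d2, d6, d15}
… ∩ ⟦purple⟧ = {d2, d6, d15} ∩ {d2, d3, d5, d6, d9, d11, d14} = {d2, d6}
So ⟦purple plate which rolled beside d5⟧ = {d2, d6}.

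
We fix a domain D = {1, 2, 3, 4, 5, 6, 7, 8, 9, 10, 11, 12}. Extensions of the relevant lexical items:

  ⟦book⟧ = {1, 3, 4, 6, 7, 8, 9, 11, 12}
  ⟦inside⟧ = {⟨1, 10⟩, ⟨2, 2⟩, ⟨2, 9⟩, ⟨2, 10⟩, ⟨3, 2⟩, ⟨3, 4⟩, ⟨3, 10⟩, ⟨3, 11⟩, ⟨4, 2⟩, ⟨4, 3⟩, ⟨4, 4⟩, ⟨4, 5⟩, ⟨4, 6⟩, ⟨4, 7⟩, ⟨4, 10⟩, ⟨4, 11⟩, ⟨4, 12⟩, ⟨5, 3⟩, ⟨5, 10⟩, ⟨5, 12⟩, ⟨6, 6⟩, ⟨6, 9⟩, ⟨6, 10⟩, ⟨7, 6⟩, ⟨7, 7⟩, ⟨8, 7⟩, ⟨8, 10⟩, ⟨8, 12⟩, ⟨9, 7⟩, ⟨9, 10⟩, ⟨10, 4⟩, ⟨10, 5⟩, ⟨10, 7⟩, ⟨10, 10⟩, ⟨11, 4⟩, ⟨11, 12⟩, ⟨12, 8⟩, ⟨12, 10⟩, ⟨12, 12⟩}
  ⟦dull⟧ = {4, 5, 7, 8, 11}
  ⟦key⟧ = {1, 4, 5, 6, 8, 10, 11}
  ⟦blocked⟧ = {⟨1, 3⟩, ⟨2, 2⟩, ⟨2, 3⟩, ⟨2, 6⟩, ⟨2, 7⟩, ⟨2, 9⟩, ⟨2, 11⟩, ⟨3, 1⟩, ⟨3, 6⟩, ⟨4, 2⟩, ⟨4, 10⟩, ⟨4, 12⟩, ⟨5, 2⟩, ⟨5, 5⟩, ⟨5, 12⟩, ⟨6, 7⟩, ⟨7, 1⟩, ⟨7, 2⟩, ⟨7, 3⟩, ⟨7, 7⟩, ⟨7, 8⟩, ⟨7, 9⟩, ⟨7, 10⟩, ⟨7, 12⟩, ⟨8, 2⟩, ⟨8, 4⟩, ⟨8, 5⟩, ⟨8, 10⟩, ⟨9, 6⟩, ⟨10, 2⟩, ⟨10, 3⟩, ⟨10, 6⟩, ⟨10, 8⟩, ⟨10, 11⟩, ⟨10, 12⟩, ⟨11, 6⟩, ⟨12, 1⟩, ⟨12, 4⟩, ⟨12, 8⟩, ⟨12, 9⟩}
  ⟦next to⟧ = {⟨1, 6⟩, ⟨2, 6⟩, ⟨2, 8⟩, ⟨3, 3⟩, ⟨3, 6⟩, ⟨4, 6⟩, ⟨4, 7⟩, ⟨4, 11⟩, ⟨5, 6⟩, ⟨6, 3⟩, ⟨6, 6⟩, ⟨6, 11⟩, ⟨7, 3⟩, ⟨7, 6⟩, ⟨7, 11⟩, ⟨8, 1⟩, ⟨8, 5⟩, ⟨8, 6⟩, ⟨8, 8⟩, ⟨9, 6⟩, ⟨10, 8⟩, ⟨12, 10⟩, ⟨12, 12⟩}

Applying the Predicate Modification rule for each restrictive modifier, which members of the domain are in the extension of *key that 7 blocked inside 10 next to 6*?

{1, 8}

⟦that 7 blocked⟧ = {x : ⟨7, x⟩ ∈ ⟦blocked⟧} = {1, 2, 3, 7, 8, 9, 10, 12}
⟦inside 10⟧ = {x : ⟨x, 10⟩ ∈ ⟦inside⟧} = {1, 2, 3, 4, 5, 6, 8, 9, 10, 12}
⟦next to 6⟧ = {x : ⟨x, 6⟩ ∈ ⟦next to⟧} = {1, 2, 3, 4, 5, 6, 7, 8, 9}
⟦key⟧ = {1, 4, 5, 6, 8, 10, 11}
… ∩ ⟦that 7 blocked⟧ = {1, 4, 5, 6, 8, 10, 11} ∩ {1, 2, 3, 7, 8, 9, 10, 12} = {1, 8, 10}
… ∩ ⟦inside 10⟧ = {1, 8, 10} ∩ {1, 2, 3, 4, 5, 6, 8, 9, 10, 12} = {1, 8, 10}
… ∩ ⟦next to 6⟧ = {1, 8, 10} ∩ {1, 2, 3, 4, 5, 6, 7, 8, 9} = {1, 8}
So ⟦key that 7 blocked inside 10 next to 6⟧ = {1, 8}.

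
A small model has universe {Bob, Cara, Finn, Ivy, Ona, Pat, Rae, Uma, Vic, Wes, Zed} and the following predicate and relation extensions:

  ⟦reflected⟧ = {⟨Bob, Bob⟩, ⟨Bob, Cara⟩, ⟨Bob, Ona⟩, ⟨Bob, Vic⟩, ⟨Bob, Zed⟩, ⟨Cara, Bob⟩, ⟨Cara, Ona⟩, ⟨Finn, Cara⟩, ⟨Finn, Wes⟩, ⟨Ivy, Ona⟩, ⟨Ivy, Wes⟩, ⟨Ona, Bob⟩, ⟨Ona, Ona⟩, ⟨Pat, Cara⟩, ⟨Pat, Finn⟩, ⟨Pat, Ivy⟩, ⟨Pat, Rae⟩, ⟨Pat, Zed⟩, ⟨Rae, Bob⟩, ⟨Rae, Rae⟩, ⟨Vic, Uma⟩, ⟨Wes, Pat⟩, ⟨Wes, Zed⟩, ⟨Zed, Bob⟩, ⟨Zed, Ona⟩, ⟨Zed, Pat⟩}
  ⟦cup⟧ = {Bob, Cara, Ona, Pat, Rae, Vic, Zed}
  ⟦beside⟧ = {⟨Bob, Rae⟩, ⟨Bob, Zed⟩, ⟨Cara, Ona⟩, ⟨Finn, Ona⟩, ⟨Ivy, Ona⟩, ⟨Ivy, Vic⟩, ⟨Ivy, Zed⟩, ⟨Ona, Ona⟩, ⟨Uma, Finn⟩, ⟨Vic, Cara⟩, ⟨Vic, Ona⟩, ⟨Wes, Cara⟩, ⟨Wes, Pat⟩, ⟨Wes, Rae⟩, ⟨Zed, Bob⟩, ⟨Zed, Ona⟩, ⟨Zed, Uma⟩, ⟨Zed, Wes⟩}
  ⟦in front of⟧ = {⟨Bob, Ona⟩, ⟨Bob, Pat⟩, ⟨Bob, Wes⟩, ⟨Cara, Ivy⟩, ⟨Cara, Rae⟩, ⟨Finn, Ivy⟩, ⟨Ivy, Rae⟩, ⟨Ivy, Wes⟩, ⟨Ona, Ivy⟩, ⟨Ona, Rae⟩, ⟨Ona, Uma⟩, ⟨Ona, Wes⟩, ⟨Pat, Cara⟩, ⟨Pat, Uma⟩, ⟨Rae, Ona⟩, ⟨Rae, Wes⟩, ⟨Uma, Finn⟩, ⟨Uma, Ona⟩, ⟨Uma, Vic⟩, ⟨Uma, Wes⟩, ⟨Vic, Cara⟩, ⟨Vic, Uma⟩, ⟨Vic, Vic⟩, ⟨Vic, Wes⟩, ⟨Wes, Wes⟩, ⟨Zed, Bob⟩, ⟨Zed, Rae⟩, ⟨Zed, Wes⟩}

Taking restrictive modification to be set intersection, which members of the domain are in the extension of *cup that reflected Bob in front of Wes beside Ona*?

⟦that reflected Bob⟧ = {x : ⟨x, Bob⟩ ∈ ⟦reflected⟧} = {Bob, Cara, Ona, Rae, Zed}
⟦in front of Wes⟧ = {x : ⟨x, Wes⟩ ∈ ⟦in front of⟧} = {Bob, Ivy, Ona, Rae, Uma, Vic, Wes, Zed}
⟦beside Ona⟧ = {x : ⟨x, Ona⟩ ∈ ⟦beside⟧} = {Cara, Finn, Ivy, Ona, Vic, Zed}
⟦cup⟧ = {Bob, Cara, Ona, Pat, Rae, Vic, Zed}
… ∩ ⟦that reflected Bob⟧ = {Bob, Cara, Ona, Pat, Rae, Vic, Zed} ∩ {Bob, Cara, Ona, Rae, Zed} = {Bob, Cara, Ona, Rae, Zed}
… ∩ ⟦in front of Wes⟧ = {Bob, Cara, Ona, Rae, Zed} ∩ {Bob, Ivy, Ona, Rae, Uma, Vic, Wes, Zed} = {Bob, Ona, Rae, Zed}
… ∩ ⟦beside Ona⟧ = {Bob, Ona, Rae, Zed} ∩ {Cara, Finn, Ivy, Ona, Vic, Zed} = {Ona, Zed}
So ⟦cup that reflected Bob in front of Wes beside Ona⟧ = {Ona, Zed}.

{Ona, Zed}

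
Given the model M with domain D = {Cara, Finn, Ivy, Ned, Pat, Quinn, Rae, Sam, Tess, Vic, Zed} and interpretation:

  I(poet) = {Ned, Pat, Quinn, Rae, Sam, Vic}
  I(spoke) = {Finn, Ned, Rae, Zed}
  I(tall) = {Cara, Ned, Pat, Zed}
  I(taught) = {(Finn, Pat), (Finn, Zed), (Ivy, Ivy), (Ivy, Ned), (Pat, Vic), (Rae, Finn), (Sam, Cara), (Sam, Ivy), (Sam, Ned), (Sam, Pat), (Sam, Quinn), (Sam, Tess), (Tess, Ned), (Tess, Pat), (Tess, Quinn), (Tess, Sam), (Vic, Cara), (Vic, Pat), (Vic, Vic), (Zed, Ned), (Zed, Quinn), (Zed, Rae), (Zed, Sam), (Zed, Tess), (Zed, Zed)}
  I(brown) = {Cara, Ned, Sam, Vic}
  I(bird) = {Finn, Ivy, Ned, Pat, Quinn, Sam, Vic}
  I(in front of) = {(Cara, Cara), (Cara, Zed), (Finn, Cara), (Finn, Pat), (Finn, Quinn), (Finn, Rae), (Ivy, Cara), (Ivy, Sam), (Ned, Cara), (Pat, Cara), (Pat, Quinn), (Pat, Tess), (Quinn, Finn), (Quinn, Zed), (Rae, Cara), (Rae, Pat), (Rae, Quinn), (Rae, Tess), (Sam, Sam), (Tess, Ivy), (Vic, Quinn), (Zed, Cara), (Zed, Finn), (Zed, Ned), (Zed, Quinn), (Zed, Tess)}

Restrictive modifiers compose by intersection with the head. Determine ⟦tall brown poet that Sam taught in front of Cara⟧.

⟦that Sam taught⟧ = {x : ⟨Sam, x⟩ ∈ ⟦taught⟧} = {Cara, Ivy, Ned, Pat, Quinn, Tess}
⟦in front of Cara⟧ = {x : ⟨x, Cara⟩ ∈ ⟦in front of⟧} = {Cara, Finn, Ivy, Ned, Pat, Rae, Zed}
⟦poet⟧ = {Ned, Pat, Quinn, Rae, Sam, Vic}
… ∩ ⟦that Sam taught⟧ = {Ned, Pat, Quinn, Rae, Sam, Vic} ∩ {Cara, Ivy, Ned, Pat, Quinn, Tess} = {Ned, Pat, Quinn}
… ∩ ⟦in front of Cara⟧ = {Ned, Pat, Quinn} ∩ {Cara, Finn, Ivy, Ned, Pat, Rae, Zed} = {Ned, Pat}
… ∩ ⟦tall⟧ = {Ned, Pat} ∩ {Cara, Ned, Pat, Zed} = {Ned, Pat}
… ∩ ⟦brown⟧ = {Ned, Pat} ∩ {Cara, Ned, Sam, Vic} = {Ned}
So ⟦tall brown poet that Sam taught in front of Cara⟧ = {Ned}.

{Ned}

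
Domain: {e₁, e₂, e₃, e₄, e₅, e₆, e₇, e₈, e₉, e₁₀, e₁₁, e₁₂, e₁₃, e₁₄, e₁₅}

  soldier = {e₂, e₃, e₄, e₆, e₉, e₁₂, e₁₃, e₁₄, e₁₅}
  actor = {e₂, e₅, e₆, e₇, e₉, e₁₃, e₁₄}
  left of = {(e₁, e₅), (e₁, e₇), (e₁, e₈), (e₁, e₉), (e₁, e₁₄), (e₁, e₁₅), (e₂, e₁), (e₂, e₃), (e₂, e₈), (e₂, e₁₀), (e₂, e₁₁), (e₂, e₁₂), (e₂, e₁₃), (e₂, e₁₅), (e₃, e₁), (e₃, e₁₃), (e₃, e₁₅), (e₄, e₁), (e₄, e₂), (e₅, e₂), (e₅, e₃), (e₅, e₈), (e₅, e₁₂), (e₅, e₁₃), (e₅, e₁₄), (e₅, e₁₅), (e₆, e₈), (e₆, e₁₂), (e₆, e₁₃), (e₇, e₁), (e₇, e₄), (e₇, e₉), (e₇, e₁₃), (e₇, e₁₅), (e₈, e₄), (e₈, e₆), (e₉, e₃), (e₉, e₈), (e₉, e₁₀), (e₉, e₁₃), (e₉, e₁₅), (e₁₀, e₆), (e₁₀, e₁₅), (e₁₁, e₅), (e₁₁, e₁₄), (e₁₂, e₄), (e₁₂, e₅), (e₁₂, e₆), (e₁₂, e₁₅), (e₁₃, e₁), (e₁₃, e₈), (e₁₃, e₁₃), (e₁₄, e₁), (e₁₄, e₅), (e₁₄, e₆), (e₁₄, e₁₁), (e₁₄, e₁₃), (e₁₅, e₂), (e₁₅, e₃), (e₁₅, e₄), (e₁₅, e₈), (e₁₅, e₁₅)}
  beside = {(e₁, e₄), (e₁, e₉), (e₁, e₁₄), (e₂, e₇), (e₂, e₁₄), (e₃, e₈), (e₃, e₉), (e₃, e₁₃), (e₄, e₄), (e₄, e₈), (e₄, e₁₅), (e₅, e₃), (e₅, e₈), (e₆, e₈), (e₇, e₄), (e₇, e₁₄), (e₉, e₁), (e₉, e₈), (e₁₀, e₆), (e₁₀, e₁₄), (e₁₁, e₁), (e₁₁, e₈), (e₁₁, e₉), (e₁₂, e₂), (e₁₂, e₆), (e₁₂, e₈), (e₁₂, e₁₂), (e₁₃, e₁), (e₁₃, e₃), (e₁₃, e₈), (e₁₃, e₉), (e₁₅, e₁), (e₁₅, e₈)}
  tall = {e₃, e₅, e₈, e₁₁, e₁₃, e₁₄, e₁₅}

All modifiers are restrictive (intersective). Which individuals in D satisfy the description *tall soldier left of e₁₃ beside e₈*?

⟦left of e₁₃⟧ = {x : ⟨x, e₁₃⟩ ∈ ⟦left of⟧} = {e₂, e₃, e₅, e₆, e₇, e₉, e₁₃, e₁₄}
⟦beside e₈⟧ = {x : ⟨x, e₈⟩ ∈ ⟦beside⟧} = {e₃, e₄, e₅, e₆, e₉, e₁₁, e₁₂, e₁₃, e₁₅}
⟦soldier⟧ = {e₂, e₃, e₄, e₆, e₉, e₁₂, e₁₃, e₁₄, e₁₅}
… ∩ ⟦left of e₁₃⟧ = {e₂, e₃, e₄, e₆, e₉, e₁₂, e₁₃, e₁₄, e₁₅} ∩ {e₂, e₃, e₅, e₆, e₇, e₉, e₁₃, e₁₄} = {e₂, e₃, e₆, e₉, e₁₃, e₁₄}
… ∩ ⟦beside e₈⟧ = {e₂, e₃, e₆, e₉, e₁₃, e₁₄} ∩ {e₃, e₄, e₅, e₆, e₉, e₁₁, e₁₂, e₁₃, e₁₅} = {e₃, e₆, e₉, e₁₃}
… ∩ ⟦tall⟧ = {e₃, e₆, e₉, e₁₃} ∩ {e₃, e₅, e₈, e₁₁, e₁₃, e₁₄, e₁₅} = {e₃, e₁₃}
So ⟦tall soldier left of e₁₃ beside e₈⟧ = {e₃, e₁₃}.

{e₃, e₁₃}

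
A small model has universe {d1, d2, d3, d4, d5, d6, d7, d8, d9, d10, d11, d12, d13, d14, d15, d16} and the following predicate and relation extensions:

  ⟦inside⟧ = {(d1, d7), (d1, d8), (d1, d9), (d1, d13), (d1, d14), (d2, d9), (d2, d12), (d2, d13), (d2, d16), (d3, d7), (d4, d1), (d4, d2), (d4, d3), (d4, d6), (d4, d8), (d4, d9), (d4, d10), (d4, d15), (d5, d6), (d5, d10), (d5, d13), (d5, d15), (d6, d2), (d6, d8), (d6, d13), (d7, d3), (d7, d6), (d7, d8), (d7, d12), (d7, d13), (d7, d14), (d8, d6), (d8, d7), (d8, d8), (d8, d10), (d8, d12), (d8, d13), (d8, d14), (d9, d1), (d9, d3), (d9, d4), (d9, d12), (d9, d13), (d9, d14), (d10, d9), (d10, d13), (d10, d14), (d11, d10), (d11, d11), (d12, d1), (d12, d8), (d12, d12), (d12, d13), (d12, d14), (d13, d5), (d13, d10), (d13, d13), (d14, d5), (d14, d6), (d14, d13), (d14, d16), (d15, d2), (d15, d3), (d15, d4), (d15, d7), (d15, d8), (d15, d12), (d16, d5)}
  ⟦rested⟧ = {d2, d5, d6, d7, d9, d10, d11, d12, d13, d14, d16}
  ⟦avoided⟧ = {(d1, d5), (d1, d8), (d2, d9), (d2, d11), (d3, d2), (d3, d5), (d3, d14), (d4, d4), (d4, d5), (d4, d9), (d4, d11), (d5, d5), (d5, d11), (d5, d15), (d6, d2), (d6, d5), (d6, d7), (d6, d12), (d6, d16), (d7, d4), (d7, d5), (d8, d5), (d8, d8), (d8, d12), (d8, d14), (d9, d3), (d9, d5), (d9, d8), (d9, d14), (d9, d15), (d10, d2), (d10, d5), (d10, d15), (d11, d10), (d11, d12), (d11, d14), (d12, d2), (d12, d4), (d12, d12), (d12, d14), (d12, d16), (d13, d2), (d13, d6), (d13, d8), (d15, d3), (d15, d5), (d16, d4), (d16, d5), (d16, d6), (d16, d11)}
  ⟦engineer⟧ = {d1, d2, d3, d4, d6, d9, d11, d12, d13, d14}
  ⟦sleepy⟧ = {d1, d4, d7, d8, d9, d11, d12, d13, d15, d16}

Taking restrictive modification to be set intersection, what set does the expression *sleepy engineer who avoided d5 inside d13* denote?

⟦who avoided d5⟧ = {x : ⟨x, d5⟩ ∈ ⟦avoided⟧} = {d1, d3, d4, d5, d6, d7, d8, d9, d10, d15, d16}
⟦inside d13⟧ = {x : ⟨x, d13⟩ ∈ ⟦inside⟧} = {d1, d2, d5, d6, d7, d8, d9, d10, d12, d13, d14}
⟦engineer⟧ = {d1, d2, d3, d4, d6, d9, d11, d12, d13, d14}
… ∩ ⟦who avoided d5⟧ = {d1, d2, d3, d4, d6, d9, d11, d12, d13, d14} ∩ {d1, d3, d4, d5, d6, d7, d8, d9, d10, d15, d16} = {d1, d3, d4, d6, d9}
… ∩ ⟦inside d13⟧ = {d1, d3, d4, d6, d9} ∩ {d1, d2, d5, d6, d7, d8, d9, d10, d12, d13, d14} = {d1, d6, d9}
… ∩ ⟦sleepy⟧ = {d1, d6, d9} ∩ {d1, d4, d7, d8, d9, d11, d12, d13, d15, d16} = {d1, d9}
So ⟦sleepy engineer who avoided d5 inside d13⟧ = {d1, d9}.

{d1, d9}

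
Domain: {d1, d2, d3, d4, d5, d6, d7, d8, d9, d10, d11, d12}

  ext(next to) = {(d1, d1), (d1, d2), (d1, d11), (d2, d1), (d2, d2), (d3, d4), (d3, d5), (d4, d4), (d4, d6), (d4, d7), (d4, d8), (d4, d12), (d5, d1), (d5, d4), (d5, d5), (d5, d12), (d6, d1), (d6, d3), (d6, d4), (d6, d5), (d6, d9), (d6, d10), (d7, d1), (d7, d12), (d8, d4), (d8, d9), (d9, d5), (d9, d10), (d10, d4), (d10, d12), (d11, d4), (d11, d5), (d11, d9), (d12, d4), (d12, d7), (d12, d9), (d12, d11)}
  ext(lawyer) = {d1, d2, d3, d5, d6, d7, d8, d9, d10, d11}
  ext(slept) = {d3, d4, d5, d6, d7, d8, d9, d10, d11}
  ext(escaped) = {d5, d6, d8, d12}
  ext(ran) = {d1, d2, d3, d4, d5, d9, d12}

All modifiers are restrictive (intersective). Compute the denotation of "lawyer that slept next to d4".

{d3, d5, d6, d8, d10, d11}

⟦that slept⟧ = ⟦slept⟧ = {d3, d4, d5, d6, d7, d8, d9, d10, d11}
⟦next to d4⟧ = {x : ⟨x, d4⟩ ∈ ⟦next to⟧} = {d3, d4, d5, d6, d8, d10, d11, d12}
⟦lawyer⟧ = {d1, d2, d3, d5, d6, d7, d8, d9, d10, d11}
… ∩ ⟦that slept⟧ = {d1, d2, d3, d5, d6, d7, d8, d9, d10, d11} ∩ {d3, d4, d5, d6, d7, d8, d9, d10, d11} = {d3, d5, d6, d7, d8, d9, d10, d11}
… ∩ ⟦next to d4⟧ = {d3, d5, d6, d7, d8, d9, d10, d11} ∩ {d3, d4, d5, d6, d8, d10, d11, d12} = {d3, d5, d6, d8, d10, d11}
So ⟦lawyer that slept next to d4⟧ = {d3, d5, d6, d8, d10, d11}.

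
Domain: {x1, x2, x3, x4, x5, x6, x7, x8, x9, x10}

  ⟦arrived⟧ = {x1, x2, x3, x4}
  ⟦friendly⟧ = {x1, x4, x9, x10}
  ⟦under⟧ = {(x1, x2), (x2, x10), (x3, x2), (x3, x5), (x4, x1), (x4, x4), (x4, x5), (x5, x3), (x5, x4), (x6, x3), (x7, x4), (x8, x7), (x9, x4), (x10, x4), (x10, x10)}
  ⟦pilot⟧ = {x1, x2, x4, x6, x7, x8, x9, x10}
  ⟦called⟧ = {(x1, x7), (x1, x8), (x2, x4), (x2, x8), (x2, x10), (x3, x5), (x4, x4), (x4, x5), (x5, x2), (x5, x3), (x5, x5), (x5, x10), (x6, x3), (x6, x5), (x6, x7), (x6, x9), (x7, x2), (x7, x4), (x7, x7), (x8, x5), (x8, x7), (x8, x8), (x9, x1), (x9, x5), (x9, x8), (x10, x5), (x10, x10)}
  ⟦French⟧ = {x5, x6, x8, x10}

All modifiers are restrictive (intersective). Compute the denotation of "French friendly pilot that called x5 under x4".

⟦that called x5⟧ = {x : ⟨x, x5⟩ ∈ ⟦called⟧} = {x3, x4, x5, x6, x8, x9, x10}
⟦under x4⟧ = {x : ⟨x, x4⟩ ∈ ⟦under⟧} = {x4, x5, x7, x9, x10}
⟦pilot⟧ = {x1, x2, x4, x6, x7, x8, x9, x10}
… ∩ ⟦that called x5⟧ = {x1, x2, x4, x6, x7, x8, x9, x10} ∩ {x3, x4, x5, x6, x8, x9, x10} = {x4, x6, x8, x9, x10}
… ∩ ⟦under x4⟧ = {x4, x6, x8, x9, x10} ∩ {x4, x5, x7, x9, x10} = {x4, x9, x10}
… ∩ ⟦French⟧ = {x4, x9, x10} ∩ {x5, x6, x8, x10} = {x10}
… ∩ ⟦friendly⟧ = {x10} ∩ {x1, x4, x9, x10} = {x10}
So ⟦French friendly pilot that called x5 under x4⟧ = {x10}.

{x10}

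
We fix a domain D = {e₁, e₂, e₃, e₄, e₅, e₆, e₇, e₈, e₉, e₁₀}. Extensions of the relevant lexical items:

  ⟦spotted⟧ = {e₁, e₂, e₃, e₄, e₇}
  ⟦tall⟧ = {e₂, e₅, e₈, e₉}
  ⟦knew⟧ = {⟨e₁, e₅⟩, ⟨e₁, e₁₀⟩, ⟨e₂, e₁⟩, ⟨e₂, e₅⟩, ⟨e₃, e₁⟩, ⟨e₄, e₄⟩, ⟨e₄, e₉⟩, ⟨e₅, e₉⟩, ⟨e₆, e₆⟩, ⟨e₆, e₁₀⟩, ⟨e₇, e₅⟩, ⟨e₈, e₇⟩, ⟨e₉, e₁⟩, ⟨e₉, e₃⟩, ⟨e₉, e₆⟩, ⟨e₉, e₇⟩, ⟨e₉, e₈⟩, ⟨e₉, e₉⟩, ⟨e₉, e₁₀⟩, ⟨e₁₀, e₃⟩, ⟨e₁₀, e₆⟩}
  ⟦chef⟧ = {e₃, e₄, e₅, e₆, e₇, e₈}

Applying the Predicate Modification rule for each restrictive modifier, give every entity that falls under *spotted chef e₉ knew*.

{e₃, e₇}

⟦e₉ knew⟧ = {x : ⟨e₉, x⟩ ∈ ⟦knew⟧} = {e₁, e₃, e₆, e₇, e₈, e₉, e₁₀}
⟦chef⟧ = {e₃, e₄, e₅, e₆, e₇, e₈}
… ∩ ⟦e₉ knew⟧ = {e₃, e₄, e₅, e₆, e₇, e₈} ∩ {e₁, e₃, e₆, e₇, e₈, e₉, e₁₀} = {e₃, e₆, e₇, e₈}
… ∩ ⟦spotted⟧ = {e₃, e₆, e₇, e₈} ∩ {e₁, e₂, e₃, e₄, e₇} = {e₃, e₇}
So ⟦spotted chef e₉ knew⟧ = {e₃, e₇}.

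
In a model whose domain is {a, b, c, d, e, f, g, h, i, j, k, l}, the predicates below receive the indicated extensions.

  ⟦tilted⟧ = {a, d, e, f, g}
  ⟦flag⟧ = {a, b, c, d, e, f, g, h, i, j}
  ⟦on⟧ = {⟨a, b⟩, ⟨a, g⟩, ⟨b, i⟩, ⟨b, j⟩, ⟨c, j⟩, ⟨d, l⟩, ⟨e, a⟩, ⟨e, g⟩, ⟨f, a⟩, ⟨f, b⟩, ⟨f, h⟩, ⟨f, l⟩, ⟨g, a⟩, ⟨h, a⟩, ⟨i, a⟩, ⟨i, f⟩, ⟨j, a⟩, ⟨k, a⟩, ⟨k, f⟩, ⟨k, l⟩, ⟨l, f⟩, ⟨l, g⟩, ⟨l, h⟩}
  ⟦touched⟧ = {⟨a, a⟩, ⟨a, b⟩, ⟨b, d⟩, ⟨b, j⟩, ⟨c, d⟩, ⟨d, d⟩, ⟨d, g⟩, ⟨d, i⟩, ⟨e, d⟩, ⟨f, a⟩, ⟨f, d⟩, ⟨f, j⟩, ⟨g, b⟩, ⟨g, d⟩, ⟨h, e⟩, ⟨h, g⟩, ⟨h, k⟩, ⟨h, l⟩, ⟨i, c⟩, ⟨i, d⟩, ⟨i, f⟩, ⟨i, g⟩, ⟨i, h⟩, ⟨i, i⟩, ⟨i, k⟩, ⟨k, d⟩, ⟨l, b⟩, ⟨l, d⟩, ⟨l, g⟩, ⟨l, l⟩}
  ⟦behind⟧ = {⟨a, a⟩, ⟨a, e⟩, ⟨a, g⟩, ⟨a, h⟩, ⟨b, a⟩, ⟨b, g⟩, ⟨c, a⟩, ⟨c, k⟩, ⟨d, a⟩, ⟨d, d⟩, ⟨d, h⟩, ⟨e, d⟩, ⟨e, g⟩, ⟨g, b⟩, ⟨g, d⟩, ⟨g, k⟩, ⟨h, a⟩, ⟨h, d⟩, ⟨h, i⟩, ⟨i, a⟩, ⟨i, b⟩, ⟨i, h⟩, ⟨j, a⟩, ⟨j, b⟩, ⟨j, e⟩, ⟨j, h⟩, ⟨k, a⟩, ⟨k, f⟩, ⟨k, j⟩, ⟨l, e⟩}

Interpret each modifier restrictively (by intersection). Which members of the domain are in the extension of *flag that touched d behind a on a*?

⟦that touched d⟧ = {x : ⟨x, d⟩ ∈ ⟦touched⟧} = {b, c, d, e, f, g, i, k, l}
⟦behind a⟧ = {x : ⟨x, a⟩ ∈ ⟦behind⟧} = {a, b, c, d, h, i, j, k}
⟦on a⟧ = {x : ⟨x, a⟩ ∈ ⟦on⟧} = {e, f, g, h, i, j, k}
⟦flag⟧ = {a, b, c, d, e, f, g, h, i, j}
… ∩ ⟦that touched d⟧ = {a, b, c, d, e, f, g, h, i, j} ∩ {b, c, d, e, f, g, i, k, l} = {b, c, d, e, f, g, i}
… ∩ ⟦behind a⟧ = {b, c, d, e, f, g, i} ∩ {a, b, c, d, h, i, j, k} = {b, c, d, i}
… ∩ ⟦on a⟧ = {b, c, d, i} ∩ {e, f, g, h, i, j, k} = {i}
So ⟦flag that touched d behind a on a⟧ = {i}.

{i}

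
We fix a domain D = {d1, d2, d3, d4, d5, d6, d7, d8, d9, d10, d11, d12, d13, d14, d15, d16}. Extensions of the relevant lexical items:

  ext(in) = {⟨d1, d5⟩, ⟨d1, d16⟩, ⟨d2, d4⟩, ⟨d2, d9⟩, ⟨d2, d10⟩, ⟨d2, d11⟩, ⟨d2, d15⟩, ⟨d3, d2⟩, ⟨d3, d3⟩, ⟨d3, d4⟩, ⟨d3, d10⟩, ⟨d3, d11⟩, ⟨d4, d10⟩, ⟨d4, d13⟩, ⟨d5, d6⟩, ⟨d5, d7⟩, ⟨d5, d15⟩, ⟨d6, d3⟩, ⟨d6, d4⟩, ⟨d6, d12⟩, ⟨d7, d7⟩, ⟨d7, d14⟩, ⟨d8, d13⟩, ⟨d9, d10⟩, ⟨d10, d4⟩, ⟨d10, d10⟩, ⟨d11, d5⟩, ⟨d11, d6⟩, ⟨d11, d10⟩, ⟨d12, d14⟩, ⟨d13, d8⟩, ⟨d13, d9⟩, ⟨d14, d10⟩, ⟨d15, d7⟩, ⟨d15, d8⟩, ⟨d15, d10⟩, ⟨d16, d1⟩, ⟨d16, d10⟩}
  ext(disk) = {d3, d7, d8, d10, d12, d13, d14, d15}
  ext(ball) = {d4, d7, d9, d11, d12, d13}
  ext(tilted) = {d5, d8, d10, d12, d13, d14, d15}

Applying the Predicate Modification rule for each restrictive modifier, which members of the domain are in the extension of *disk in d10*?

{d3, d10, d14, d15}

⟦in d10⟧ = {x : ⟨x, d10⟩ ∈ ⟦in⟧} = {d2, d3, d4, d9, d10, d11, d14, d15, d16}
⟦disk⟧ = {d3, d7, d8, d10, d12, d13, d14, d15}
… ∩ ⟦in d10⟧ = {d3, d7, d8, d10, d12, d13, d14, d15} ∩ {d2, d3, d4, d9, d10, d11, d14, d15, d16} = {d3, d10, d14, d15}
So ⟦disk in d10⟧ = {d3, d10, d14, d15}.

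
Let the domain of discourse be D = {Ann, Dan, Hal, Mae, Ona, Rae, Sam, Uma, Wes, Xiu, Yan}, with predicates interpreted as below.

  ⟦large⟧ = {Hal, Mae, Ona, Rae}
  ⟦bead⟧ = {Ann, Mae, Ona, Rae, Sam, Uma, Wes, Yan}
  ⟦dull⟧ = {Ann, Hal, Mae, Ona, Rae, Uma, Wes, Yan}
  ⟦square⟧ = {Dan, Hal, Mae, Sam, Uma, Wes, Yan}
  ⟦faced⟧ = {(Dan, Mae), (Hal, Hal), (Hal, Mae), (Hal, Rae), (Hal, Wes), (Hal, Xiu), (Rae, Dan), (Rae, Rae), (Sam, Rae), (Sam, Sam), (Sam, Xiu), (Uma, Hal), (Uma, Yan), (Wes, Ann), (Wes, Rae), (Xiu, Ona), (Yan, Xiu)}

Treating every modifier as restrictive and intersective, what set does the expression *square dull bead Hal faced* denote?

⟦Hal faced⟧ = {x : ⟨Hal, x⟩ ∈ ⟦faced⟧} = {Hal, Mae, Rae, Wes, Xiu}
⟦bead⟧ = {Ann, Mae, Ona, Rae, Sam, Uma, Wes, Yan}
… ∩ ⟦Hal faced⟧ = {Ann, Mae, Ona, Rae, Sam, Uma, Wes, Yan} ∩ {Hal, Mae, Rae, Wes, Xiu} = {Mae, Rae, Wes}
… ∩ ⟦square⟧ = {Mae, Rae, Wes} ∩ {Dan, Hal, Mae, Sam, Uma, Wes, Yan} = {Mae, Wes}
… ∩ ⟦dull⟧ = {Mae, Wes} ∩ {Ann, Hal, Mae, Ona, Rae, Uma, Wes, Yan} = {Mae, Wes}
So ⟦square dull bead Hal faced⟧ = {Mae, Wes}.

{Mae, Wes}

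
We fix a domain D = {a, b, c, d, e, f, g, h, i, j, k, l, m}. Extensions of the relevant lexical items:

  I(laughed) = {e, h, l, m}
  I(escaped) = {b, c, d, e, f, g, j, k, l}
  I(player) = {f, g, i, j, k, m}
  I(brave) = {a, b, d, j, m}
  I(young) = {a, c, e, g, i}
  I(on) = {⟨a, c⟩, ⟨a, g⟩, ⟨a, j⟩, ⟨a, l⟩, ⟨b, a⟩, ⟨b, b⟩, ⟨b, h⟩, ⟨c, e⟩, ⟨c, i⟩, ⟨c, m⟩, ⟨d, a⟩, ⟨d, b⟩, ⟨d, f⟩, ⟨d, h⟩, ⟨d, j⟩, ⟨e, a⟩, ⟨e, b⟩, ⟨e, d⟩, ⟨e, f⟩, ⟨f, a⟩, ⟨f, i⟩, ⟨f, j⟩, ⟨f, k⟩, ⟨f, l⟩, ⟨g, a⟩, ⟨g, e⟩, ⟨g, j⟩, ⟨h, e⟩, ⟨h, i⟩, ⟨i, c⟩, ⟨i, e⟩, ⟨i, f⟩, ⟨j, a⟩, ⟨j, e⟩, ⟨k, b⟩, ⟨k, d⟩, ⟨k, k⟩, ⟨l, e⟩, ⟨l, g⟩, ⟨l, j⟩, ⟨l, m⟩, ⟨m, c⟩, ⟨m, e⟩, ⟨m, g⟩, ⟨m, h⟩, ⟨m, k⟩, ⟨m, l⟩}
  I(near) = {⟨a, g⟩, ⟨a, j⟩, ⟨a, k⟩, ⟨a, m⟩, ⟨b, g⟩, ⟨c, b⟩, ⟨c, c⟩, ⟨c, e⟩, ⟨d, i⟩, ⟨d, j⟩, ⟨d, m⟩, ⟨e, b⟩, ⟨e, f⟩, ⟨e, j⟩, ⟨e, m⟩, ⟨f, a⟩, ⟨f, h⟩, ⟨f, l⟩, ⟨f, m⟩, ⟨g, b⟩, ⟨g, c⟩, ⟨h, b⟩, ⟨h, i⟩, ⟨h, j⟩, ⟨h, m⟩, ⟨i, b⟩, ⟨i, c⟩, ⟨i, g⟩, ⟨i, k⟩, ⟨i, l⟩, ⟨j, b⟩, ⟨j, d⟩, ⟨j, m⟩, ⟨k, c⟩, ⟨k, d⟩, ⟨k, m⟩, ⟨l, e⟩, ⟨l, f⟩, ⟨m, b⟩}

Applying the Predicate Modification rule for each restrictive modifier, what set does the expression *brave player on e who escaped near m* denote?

{j}

⟦on e⟧ = {x : ⟨x, e⟩ ∈ ⟦on⟧} = {c, g, h, i, j, l, m}
⟦who escaped⟧ = ⟦escaped⟧ = {b, c, d, e, f, g, j, k, l}
⟦near m⟧ = {x : ⟨x, m⟩ ∈ ⟦near⟧} = {a, d, e, f, h, j, k}
⟦player⟧ = {f, g, i, j, k, m}
… ∩ ⟦on e⟧ = {f, g, i, j, k, m} ∩ {c, g, h, i, j, l, m} = {g, i, j, m}
… ∩ ⟦who escaped⟧ = {g, i, j, m} ∩ {b, c, d, e, f, g, j, k, l} = {g, j}
… ∩ ⟦near m⟧ = {g, j} ∩ {a, d, e, f, h, j, k} = {j}
… ∩ ⟦brave⟧ = {j} ∩ {a, b, d, j, m} = {j}
So ⟦brave player on e who escaped near m⟧ = {j}.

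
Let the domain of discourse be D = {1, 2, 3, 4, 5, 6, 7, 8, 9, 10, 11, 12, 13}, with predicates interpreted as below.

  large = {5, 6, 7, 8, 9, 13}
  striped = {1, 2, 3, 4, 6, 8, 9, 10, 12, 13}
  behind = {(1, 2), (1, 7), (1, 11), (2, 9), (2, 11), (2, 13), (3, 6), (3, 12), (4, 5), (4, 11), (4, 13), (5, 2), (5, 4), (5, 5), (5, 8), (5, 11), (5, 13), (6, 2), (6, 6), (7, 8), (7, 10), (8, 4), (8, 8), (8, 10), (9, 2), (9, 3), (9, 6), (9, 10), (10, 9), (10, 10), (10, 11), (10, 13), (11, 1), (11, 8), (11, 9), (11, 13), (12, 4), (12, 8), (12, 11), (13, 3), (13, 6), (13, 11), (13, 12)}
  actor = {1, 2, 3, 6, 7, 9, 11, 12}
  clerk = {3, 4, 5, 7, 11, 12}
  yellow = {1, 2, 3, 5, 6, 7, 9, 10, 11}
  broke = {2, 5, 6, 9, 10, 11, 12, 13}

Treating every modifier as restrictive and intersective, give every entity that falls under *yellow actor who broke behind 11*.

⟦who broke⟧ = ⟦broke⟧ = {2, 5, 6, 9, 10, 11, 12, 13}
⟦behind 11⟧ = {x : ⟨x, 11⟩ ∈ ⟦behind⟧} = {1, 2, 4, 5, 10, 12, 13}
⟦actor⟧ = {1, 2, 3, 6, 7, 9, 11, 12}
… ∩ ⟦who broke⟧ = {1, 2, 3, 6, 7, 9, 11, 12} ∩ {2, 5, 6, 9, 10, 11, 12, 13} = {2, 6, 9, 11, 12}
… ∩ ⟦behind 11⟧ = {2, 6, 9, 11, 12} ∩ {1, 2, 4, 5, 10, 12, 13} = {2, 12}
… ∩ ⟦yellow⟧ = {2, 12} ∩ {1, 2, 3, 5, 6, 7, 9, 10, 11} = {2}
So ⟦yellow actor who broke behind 11⟧ = {2}.

{2}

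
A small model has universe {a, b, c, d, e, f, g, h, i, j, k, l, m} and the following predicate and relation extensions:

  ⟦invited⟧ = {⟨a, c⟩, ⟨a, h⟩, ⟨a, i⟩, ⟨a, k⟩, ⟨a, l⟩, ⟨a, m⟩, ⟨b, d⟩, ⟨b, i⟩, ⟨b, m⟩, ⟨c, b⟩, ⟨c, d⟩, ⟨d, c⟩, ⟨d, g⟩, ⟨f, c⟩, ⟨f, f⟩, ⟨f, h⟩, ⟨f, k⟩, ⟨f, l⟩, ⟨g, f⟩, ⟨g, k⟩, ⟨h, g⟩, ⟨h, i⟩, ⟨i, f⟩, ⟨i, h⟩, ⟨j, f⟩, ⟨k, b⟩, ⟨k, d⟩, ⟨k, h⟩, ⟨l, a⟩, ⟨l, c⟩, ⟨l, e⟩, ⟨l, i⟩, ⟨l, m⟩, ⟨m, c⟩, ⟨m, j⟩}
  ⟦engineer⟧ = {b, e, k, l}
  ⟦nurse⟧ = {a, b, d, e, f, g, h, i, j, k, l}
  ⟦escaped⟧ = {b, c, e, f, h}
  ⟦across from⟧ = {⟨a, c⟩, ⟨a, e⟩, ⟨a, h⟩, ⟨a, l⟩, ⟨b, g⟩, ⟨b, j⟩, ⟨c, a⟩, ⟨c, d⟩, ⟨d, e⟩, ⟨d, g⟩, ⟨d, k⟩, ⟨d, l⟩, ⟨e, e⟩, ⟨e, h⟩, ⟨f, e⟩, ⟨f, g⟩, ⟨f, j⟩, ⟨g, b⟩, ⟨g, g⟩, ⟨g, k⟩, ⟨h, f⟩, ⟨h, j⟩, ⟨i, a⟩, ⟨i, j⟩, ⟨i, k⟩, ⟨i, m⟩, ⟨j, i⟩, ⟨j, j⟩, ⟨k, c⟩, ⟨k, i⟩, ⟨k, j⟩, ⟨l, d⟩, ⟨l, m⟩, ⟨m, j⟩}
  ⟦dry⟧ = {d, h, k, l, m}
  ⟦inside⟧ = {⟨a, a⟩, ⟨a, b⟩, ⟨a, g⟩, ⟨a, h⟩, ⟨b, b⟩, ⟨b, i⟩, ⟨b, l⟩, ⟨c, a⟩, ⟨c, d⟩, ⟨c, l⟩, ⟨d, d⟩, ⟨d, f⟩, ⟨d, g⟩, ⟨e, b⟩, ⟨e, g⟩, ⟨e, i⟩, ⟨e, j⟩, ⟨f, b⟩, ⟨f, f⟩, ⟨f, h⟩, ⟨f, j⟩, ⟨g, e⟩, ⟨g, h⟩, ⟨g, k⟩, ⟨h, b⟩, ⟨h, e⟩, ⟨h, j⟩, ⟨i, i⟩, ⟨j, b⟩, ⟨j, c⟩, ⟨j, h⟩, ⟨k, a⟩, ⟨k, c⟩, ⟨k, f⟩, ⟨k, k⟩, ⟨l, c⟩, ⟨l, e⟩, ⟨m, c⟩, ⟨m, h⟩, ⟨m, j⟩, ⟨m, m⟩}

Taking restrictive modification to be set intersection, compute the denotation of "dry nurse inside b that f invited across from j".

⟦inside b⟧ = {x : ⟨x, b⟩ ∈ ⟦inside⟧} = {a, b, e, f, h, j}
⟦that f invited⟧ = {x : ⟨f, x⟩ ∈ ⟦invited⟧} = {c, f, h, k, l}
⟦across from j⟧ = {x : ⟨x, j⟩ ∈ ⟦across from⟧} = {b, f, h, i, j, k, m}
⟦nurse⟧ = {a, b, d, e, f, g, h, i, j, k, l}
… ∩ ⟦inside b⟧ = {a, b, d, e, f, g, h, i, j, k, l} ∩ {a, b, e, f, h, j} = {a, b, e, f, h, j}
… ∩ ⟦that f invited⟧ = {a, b, e, f, h, j} ∩ {c, f, h, k, l} = {f, h}
… ∩ ⟦across from j⟧ = {f, h} ∩ {b, f, h, i, j, k, m} = {f, h}
… ∩ ⟦dry⟧ = {f, h} ∩ {d, h, k, l, m} = {h}
So ⟦dry nurse inside b that f invited across from j⟧ = {h}.

{h}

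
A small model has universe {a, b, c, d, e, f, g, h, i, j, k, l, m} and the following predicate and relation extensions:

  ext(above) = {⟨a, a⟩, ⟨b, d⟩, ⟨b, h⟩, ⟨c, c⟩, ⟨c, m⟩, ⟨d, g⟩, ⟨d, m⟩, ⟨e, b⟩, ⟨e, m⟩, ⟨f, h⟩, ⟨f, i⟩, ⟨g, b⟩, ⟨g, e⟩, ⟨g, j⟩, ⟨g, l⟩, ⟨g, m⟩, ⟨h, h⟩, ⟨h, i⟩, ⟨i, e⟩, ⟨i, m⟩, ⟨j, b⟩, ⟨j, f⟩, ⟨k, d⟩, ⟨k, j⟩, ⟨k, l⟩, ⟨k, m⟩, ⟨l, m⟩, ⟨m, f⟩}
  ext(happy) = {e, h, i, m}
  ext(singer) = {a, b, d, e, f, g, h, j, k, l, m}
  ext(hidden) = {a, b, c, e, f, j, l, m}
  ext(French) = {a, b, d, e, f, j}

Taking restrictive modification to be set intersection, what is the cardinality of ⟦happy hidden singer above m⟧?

1

⟦above m⟧ = {x : ⟨x, m⟩ ∈ ⟦above⟧} = {c, d, e, g, i, k, l}
⟦singer⟧ = {a, b, d, e, f, g, h, j, k, l, m}
… ∩ ⟦above m⟧ = {a, b, d, e, f, g, h, j, k, l, m} ∩ {c, d, e, g, i, k, l} = {d, e, g, k, l}
… ∩ ⟦happy⟧ = {d, e, g, k, l} ∩ {e, h, i, m} = {e}
… ∩ ⟦hidden⟧ = {e} ∩ {a, b, c, e, f, j, l, m} = {e}
⟦happy hidden singer above m⟧ = {e}, so the cardinality is 1.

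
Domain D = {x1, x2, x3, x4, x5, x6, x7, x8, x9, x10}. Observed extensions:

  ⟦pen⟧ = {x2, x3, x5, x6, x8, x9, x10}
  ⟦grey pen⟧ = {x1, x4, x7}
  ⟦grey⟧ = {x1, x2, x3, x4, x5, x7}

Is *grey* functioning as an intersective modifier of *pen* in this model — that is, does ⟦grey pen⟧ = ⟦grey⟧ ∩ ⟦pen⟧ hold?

⟦grey⟧ ∩ ⟦pen⟧ = {x1, x2, x3, x4, x5, x7} ∩ {x2, x3, x5, x6, x8, x9, x10} = {x2, x3, x5}
Observed ⟦grey pen⟧ = {x1, x4, x7}.
These differ, so the modifier is not intersective in this model.

no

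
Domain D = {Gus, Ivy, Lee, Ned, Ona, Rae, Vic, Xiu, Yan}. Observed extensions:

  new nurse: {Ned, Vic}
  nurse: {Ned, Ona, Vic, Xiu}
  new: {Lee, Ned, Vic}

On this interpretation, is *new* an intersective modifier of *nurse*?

yes

⟦new⟧ ∩ ⟦nurse⟧ = {Lee, Ned, Vic} ∩ {Ned, Ona, Vic, Xiu} = {Ned, Vic}
Observed ⟦new nurse⟧ = {Ned, Vic}.
These coincide, so the modifier is intersective here.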